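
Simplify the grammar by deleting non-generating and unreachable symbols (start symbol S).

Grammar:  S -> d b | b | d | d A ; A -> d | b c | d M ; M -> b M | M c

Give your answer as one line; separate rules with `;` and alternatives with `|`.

S -> d b | b | d | d A; A -> d | b c

Generating nonterminals: {A, S}.
Reachable from S after that: {A, S}.
Removed useless symbols: {M} and every production mentioning them.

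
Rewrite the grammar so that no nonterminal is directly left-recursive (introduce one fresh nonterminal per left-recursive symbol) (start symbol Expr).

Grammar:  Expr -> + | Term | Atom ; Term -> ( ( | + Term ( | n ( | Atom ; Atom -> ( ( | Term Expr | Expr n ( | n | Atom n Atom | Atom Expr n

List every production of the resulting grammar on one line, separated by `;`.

Expr -> + | Term | Atom; Term -> ( ( | + Term ( | n ( | Atom; Atom -> ( ( Atom1 | Term Expr Atom1 | Expr n ( Atom1 | n Atom1; Atom1 -> n Atom Atom1 | Expr n Atom1 | ε

Atom is directly left-recursive.
For Atom: α = {n Atom, Expr n}, β = {( (, Term Expr, Expr n (, n}. Rewrite as Atom → β Atom1 and Atom1 → α Atom1 | ε.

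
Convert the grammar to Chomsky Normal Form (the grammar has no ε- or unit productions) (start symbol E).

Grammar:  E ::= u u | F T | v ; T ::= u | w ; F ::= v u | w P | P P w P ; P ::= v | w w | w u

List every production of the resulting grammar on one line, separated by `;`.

E ::= X1 X1 | F T | v; T ::= u | w; F ::= X2 X1 | X3 P | P Y1; P ::= v | X3 X3 | X3 X1; X1 ::= u; X2 ::= v; X3 ::= w; Y1 ::= P Y2; Y2 ::= X3 P

Introduce a nonterminal for each terminal appearing in a rule of length ≥ 2: X1 → u, X2 → v, X3 → w.
Binarize each right-hand side of length ≥ 3 by chaining fresh nonterminals (Y1, Y2, …): affected rules were F → P P X3 P.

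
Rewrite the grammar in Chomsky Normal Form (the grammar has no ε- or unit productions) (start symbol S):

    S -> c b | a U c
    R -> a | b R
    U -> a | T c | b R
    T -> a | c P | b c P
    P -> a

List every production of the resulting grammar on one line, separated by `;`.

S -> X1 X2 | X3 Y1; R -> a | X2 R; U -> a | T X1 | X2 R; T -> a | X1 P | X2 Y2; P -> a; X1 -> c; X2 -> b; X3 -> a; Y1 -> U X1; Y2 -> X1 P

Introduce a nonterminal for each terminal appearing in a rule of length ≥ 2: X1 → c, X2 → b, X3 → a.
Binarize each right-hand side of length ≥ 3 by chaining fresh nonterminals (Y1, Y2, …): affected rules were S → X3 U X1; T → X2 X1 P.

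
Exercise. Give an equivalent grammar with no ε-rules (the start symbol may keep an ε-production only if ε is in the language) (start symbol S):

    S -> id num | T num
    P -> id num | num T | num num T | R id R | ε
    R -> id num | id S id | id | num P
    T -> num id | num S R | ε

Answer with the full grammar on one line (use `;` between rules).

The nullable symbols are {P, T}.
ε ∉ L(G), so no ε-production is kept.
For each production, add variants omitting each subset of nullable occurrences: S → T num gives T num | num. P → num T gives num T | num. P → num num T gives num num T | num num. R → num P gives num P | num.

S -> id num | T num | num; P -> id num | num T | num | num num T | num num | R id R; R -> id num | id S id | id | num P | num; T -> num id | num S R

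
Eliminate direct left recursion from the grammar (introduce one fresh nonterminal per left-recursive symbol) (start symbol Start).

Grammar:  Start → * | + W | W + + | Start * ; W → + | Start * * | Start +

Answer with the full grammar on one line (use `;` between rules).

Directly left-recursive nonterminal: Start.
For Start: α = {*}, β = {*, + W, W + +}. Rewrite as Start → β Start1 and Start1 → α Start1 | ε.

Start → * Start1 | + W Start1 | W + + Start1; W → + | Start * * | Start +; Start1 → * Start1 | ε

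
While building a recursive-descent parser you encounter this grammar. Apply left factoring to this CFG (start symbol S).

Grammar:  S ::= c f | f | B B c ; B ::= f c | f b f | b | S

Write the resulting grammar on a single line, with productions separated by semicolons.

S ::= c f | f | B B c; B ::= b | S | f B'; B' ::= c | b f

B has alternatives sharing prefix 'f': factor to B → f B' with B' → c | b f.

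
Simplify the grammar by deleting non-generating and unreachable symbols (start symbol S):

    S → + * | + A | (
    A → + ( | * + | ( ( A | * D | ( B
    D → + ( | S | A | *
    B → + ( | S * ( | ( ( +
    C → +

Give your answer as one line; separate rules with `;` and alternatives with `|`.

S → + * | + A | (; A → + ( | * + | ( ( A | * D | ( B; D → + ( | S | A | *; B → + ( | S * ( | ( ( +

Generating nonterminals: {A, B, C, D, S}.
Reachable from S after that: {A, B, D, S}.
Removed useless symbols: {C} and every production mentioning them.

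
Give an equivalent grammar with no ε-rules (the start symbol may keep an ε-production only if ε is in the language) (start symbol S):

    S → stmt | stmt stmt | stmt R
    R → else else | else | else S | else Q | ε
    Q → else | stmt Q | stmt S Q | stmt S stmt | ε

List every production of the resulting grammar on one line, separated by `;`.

S → stmt | stmt stmt | stmt R; R → else else | else | else S | else Q; Q → else | stmt Q | stmt | stmt S Q | stmt S | stmt S stmt

The nullable symbols are {Q, R}.
ε ∉ L(G), so no ε-production is kept.
For each production, add variants omitting each subset of nullable occurrences: Q → stmt Q gives stmt Q | stmt. Q → stmt S Q gives stmt S Q | stmt S.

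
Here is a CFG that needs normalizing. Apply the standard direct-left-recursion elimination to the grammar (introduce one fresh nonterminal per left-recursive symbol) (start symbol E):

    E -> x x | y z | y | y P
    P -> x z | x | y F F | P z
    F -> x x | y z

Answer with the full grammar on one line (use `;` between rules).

P is directly left-recursive.
For P: α = {z}, β = {x z, x, y F F}. Rewrite as P → β P' and P' → α P' | ε.

E -> x x | y z | y | y P; P -> x z P' | x P' | y F F P'; F -> x x | y z; P' -> z P' | epsilon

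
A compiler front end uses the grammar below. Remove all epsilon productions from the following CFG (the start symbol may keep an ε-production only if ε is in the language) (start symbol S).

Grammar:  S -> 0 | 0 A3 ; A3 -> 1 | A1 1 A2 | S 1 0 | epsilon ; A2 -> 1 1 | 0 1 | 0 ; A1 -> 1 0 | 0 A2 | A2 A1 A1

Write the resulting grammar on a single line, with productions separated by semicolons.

The nullable symbols are {A3}.
ε ∉ L(G), so no ε-production is kept.

S -> 0 | 0 A3; A3 -> 1 | A1 1 A2 | S 1 0; A2 -> 1 1 | 0 1 | 0; A1 -> 1 0 | 0 A2 | A2 A1 A1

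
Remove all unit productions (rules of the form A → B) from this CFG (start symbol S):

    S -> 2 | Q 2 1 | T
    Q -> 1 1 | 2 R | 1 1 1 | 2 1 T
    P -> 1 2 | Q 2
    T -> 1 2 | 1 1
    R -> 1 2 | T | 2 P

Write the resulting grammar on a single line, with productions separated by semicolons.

Unit pairs: R ⇒* {T}; S ⇒* {T}.
For each unit pair (A, B), copy every non-unit production of B to A, then drop all unit productions.

S -> 2 | Q 2 1 | 1 2 | 1 1; Q -> 1 1 | 2 R | 1 1 1 | 2 1 T; P -> 1 2 | Q 2; T -> 1 2 | 1 1; R -> 1 2 | 2 P | 1 1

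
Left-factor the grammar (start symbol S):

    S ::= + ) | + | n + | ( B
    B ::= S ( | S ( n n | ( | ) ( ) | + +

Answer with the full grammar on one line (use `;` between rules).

S has alternatives sharing prefix '+': factor to S → + S' with S' → ) | ε.
B has alternatives sharing prefix 'S (': factor to B → S ( B' with B' → ε | n n.

S ::= n + | ( B | + S'; B ::= ( | ) ( ) | + + | S ( B'; S' ::= ) | ε; B' ::= ε | n n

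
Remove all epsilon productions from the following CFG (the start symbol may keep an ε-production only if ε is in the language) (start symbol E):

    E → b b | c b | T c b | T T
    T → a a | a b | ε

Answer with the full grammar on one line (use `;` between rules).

E → b b | c b | T c b | T T | T | ε; T → a a | a b

Nullable set = {E, T}.
ε ∈ L(G) since E is nullable, so keep E → ε.
For each production, add variants omitting each subset of nullable occurrences: E → T T gives T T | T.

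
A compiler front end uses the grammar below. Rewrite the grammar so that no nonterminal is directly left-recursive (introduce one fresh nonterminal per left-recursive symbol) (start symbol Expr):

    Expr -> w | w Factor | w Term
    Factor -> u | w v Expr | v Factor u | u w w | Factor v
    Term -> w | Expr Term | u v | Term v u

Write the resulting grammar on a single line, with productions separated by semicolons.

Factor, Term are directly left-recursive.
For Factor: α = {v}, β = {u, w v Expr, v Factor u, u w w}. Rewrite as Factor → β Factor1 and Factor1 → α Factor1 | ε.
For Term: α = {v u}, β = {w, Expr Term, u v}. Rewrite as Term → β Term1 and Term1 → α Term1 | ε.

Expr -> w | w Factor | w Term; Factor -> u Factor1 | w v Expr Factor1 | v Factor u Factor1 | u w w Factor1; Term -> w Term1 | Expr Term Term1 | u v Term1; Factor1 -> v Factor1 | ε; Term1 -> v u Term1 | ε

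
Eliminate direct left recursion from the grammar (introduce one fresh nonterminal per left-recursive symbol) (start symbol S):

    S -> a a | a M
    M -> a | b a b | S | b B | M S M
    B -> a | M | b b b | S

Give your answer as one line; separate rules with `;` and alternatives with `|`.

Left recursion appears on M.
For M: α = {S M}, β = {a, b a b, S, b B}. Rewrite as M → β M' and M' → α M' | ε.

S -> a a | a M; M -> a M' | b a b M' | S M' | b B M'; B -> a | M | b b b | S; M' -> S M M' | eps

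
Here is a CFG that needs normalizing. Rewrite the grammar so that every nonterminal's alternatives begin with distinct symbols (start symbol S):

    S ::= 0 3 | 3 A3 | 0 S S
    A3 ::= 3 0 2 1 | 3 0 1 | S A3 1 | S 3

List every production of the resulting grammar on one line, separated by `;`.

S has alternatives sharing prefix '0': factor to S → 0 S' with S' → 3 | S S.
A3 has alternatives sharing prefix '3 0': factor to A3 → 3 0 A3' with A3' → 2 1 | 1.
A3 has alternatives sharing prefix 'S': factor to A3 → S A3'' with A3'' → A3 1 | 3.

S ::= 3 A3 | 0 S'; A3 ::= 3 0 A3' | S A3''; S' ::= 3 | S S; A3' ::= 2 1 | 1; A3'' ::= A3 1 | 3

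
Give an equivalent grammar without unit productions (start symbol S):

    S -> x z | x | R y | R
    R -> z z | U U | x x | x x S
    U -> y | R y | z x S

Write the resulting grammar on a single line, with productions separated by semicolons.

Unit pairs: S ⇒* {R}.
For every A with A ⇒* B via unit rules, add B's non-unit alternatives to A; then delete every rule of the form X → Y.

S -> x z | x | R y | z z | U U | x x | x x S; R -> z z | U U | x x | x x S; U -> y | R y | z x S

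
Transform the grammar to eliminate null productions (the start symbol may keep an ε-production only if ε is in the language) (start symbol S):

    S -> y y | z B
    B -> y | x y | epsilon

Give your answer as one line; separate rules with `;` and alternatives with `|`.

S -> y y | z B | z; B -> y | x y

The nullable symbols are {B}.
ε ∉ L(G), so no ε-production is kept.
Expand every rule over subsets of its nullable positions: S → z B gives z B | z.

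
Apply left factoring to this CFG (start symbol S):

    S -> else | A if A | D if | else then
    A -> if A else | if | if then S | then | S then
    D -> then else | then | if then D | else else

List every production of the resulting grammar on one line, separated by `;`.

S has alternatives sharing prefix 'else': factor to S → else S' with S' → ε | then.
A has alternatives sharing prefix 'if': factor to A → if A' with A' → A else | ε | then S.
D has alternatives sharing prefix 'then': factor to D → then D' with D' → else | ε.

S -> A if A | D if | else S'; A -> then | S then | if A'; D -> if then D | else else | then D'; S' -> ε | then; A' -> A else | ε | then S; D' -> else | ε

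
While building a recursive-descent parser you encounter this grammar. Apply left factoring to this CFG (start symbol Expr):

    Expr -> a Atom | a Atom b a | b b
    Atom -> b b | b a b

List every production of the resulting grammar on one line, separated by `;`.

Expr -> b b | a Atom Expr1; Atom -> b Atom1; Expr1 -> ε | b a; Atom1 -> b | a b

Expr has alternatives sharing prefix 'a Atom': factor to Expr → a Atom Expr1 with Expr1 → ε | b a.
Atom has alternatives sharing prefix 'b': factor to Atom → b Atom1 with Atom1 → b | a b.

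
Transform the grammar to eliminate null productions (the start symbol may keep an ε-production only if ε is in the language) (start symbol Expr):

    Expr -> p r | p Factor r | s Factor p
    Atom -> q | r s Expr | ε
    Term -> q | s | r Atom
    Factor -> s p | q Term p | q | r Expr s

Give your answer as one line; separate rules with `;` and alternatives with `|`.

Expr -> p r | p Factor r | s Factor p; Atom -> q | r s Expr; Term -> q | s | r Atom | r; Factor -> s p | q Term p | q | r Expr s

Nullable nonterminals: {Atom}.
ε ∉ L(G), so no ε-production is kept.
Expand every rule over subsets of its nullable positions: Term → r Atom gives r Atom | r.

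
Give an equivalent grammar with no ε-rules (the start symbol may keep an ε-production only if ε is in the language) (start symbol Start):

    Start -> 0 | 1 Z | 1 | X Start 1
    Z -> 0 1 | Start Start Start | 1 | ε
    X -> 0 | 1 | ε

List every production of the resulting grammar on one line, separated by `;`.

Start -> 0 | 1 Z | 1 | X Start 1 | Start 1; Z -> 0 1 | Start Start Start | 1; X -> 0 | 1

Nullable nonterminals: {X, Z}.
ε ∉ L(G), so no ε-production is kept.
Expand every rule over subsets of its nullable positions: Start → 1 Z gives 1 Z | 1. Start → X Start 1 gives X Start 1 | Start 1.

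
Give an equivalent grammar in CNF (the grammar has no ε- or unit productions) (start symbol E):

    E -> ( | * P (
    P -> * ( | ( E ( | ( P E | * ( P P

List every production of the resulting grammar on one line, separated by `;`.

E -> ( | X1 Y1; P -> X1 X2 | X2 Y2 | X2 Y3 | X1 Y4; X1 -> *; X2 -> (; Y1 -> P X2; Y2 -> E X2; Y3 -> P E; Y4 -> X2 Y5; Y5 -> P P

Introduce a nonterminal for each terminal appearing in a rule of length ≥ 2: X1 → *, X2 → (.
Binarize each right-hand side of length ≥ 3 by chaining fresh nonterminals (Y1, Y2, …): affected rules were E → X1 P X2; P → X2 E X2; P → X2 P E; P → X1 X2 P P.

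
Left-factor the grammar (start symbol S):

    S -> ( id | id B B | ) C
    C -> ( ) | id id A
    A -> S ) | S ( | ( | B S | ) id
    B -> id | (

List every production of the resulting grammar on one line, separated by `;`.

A has alternatives sharing prefix 'S': factor to A → S A' with A' → ) | (.

S -> ( id | id B B | ) C; C -> ( ) | id id A; A -> ( | B S | ) id | S A'; B -> id | (; A' -> ) | (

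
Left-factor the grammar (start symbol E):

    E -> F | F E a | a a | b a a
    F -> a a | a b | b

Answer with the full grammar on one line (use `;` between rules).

E has alternatives sharing prefix 'F': factor to E → F E' with E' → ε | E a.
F has alternatives sharing prefix 'a': factor to F → a F' with F' → a | b.

E -> a a | b a a | F E'; F -> b | a F'; E' -> ε | E a; F' -> a | b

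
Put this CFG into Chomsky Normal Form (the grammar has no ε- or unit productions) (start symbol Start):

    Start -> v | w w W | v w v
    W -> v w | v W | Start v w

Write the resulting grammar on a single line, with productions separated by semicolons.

Introduce a nonterminal for each terminal appearing in a rule of length ≥ 2: X1 → w, X2 → v.
Binarize each right-hand side of length ≥ 3 by chaining fresh nonterminals (Y1, Y2, …): affected rules were Start → X1 X1 W; Start → X2 X1 X2; W → Start X2 X1.

Start -> v | X1 Y1 | X2 Y2; W -> X2 X1 | X2 W | Start Y3; X1 -> w; X2 -> v; Y1 -> X1 W; Y2 -> X1 X2; Y3 -> X2 X1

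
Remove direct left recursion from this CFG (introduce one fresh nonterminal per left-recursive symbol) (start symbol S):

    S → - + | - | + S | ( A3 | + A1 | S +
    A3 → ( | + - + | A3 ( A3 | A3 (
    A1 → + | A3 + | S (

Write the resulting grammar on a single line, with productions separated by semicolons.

Left recursion appears on S, A3.
For S: α = {+}, β = {- +, -, + S, ( A3, + A1}. Rewrite as S → β S' and S' → α S' | ε.
For A3: α = {( A3, (}, β = {(, + - +}. Rewrite as A3 → β A3' and A3' → α A3' | ε.

S → - + S' | - S' | + S S' | ( A3 S' | + A1 S'; A3 → ( A3' | + - + A3'; A1 → + | A3 + | S (; S' → + S' | ε; A3' → ( A3 A3' | ( A3' | ε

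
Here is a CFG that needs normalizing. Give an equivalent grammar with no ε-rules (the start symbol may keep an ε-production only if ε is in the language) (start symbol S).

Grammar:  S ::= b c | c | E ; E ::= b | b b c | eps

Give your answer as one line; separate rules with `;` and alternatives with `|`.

The nullable symbols are {E, S}.
ε ∈ L(G) since S is nullable, so keep S → ε.

S ::= b c | c | E | eps; E ::= b | b b c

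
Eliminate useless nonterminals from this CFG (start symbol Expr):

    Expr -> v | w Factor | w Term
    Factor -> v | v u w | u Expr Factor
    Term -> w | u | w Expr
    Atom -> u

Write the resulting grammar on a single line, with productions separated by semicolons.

Generating nonterminals: {Atom, Expr, Factor, Term}.
Reachable from Expr after that: {Expr, Factor, Term}.
Removed useless symbols: {Atom} and every production mentioning them.

Expr -> v | w Factor | w Term; Factor -> v | v u w | u Expr Factor; Term -> w | u | w Expr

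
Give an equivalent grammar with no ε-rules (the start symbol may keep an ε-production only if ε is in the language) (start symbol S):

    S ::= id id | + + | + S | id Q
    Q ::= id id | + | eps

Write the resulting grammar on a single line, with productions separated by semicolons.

Nullable nonterminals: {Q}.
ε ∉ L(G), so no ε-production is kept.
For each production, add variants omitting each subset of nullable occurrences: S → id Q gives id Q | id.

S ::= id id | + + | + S | id Q | id; Q ::= id id | +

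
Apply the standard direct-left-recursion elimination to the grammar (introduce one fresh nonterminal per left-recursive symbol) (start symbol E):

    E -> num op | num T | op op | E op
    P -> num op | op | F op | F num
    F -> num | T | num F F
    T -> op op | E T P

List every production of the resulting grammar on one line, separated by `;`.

E -> num op E' | num T E' | op op E'; P -> num op | op | F op | F num; F -> num | T | num F F; T -> op op | E T P; E' -> op E' | ε

Directly left-recursive nonterminal: E.
For E: α = {op}, β = {num op, num T, op op}. Rewrite as E → β E' and E' → α E' | ε.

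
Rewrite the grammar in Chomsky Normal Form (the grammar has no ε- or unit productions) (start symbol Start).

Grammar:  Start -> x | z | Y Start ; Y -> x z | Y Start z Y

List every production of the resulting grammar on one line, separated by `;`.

Introduce a nonterminal for each terminal appearing in a rule of length ≥ 2: X1 → x, X2 → z.
Binarize each right-hand side of length ≥ 3 by chaining fresh nonterminals (Y1, Y2, …): affected rules were Y → Y Start X2 Y.

Start -> x | z | Y Start; Y -> X1 X2 | Y Y1; X1 -> x; X2 -> z; Y1 -> Start Y2; Y2 -> X2 Y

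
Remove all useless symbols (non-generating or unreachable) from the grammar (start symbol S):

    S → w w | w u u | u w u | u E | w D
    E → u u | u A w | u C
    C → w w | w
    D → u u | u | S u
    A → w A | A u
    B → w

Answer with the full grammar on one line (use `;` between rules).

Generating nonterminals: {B, C, D, E, S}.
Reachable from S after that: {C, D, E, S}.
Removed useless symbols: {A, B} and every production mentioning them.

S → w w | w u u | u w u | u E | w D; E → u u | u C; C → w w | w; D → u u | u | S u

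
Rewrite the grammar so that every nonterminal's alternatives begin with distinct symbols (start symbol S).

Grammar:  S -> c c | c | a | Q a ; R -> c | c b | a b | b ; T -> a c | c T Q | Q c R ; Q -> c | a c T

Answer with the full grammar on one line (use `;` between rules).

S has alternatives sharing prefix 'c': factor to S → c S' with S' → c | ε.
R has alternatives sharing prefix 'c': factor to R → c R' with R' → ε | b.

S -> a | Q a | c S'; R -> a b | b | c R'; T -> a c | c T Q | Q c R; Q -> c | a c T; S' -> c | ε; R' -> ε | b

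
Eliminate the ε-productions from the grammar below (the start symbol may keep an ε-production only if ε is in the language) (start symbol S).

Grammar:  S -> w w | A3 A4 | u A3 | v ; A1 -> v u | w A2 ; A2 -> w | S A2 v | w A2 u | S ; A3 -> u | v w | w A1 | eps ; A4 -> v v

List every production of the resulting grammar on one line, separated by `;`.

The nullable symbols are {A3}.
ε ∉ L(G), so no ε-production is kept.
Add the nullable-subset variants: S → A3 A4 gives A3 A4 | A4. S → u A3 gives u A3 | u.

S -> w w | A3 A4 | A4 | u A3 | u | v; A1 -> v u | w A2; A2 -> w | S A2 v | w A2 u | S; A3 -> u | v w | w A1; A4 -> v v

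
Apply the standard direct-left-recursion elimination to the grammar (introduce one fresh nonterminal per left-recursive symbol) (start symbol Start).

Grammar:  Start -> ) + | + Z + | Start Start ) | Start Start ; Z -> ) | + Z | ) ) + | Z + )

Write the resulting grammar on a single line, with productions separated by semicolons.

Start -> ) + Start1 | + Z + Start1; Z -> ) Z1 | + Z Z1 | ) ) + Z1; Start1 -> Start ) Start1 | Start Start1 | ε; Z1 -> + ) Z1 | ε

Left recursion appears on Start, Z.
For Start: α = {Start ), Start}, β = {) +, + Z +}. Rewrite as Start → β Start1 and Start1 → α Start1 | ε.
For Z: α = {+ )}, β = {), + Z, ) ) +}. Rewrite as Z → β Z1 and Z1 → α Z1 | ε.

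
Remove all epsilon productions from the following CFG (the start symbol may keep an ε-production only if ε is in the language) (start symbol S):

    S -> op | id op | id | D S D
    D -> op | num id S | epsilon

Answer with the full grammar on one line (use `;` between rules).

The nullable symbols are {D}.
ε ∉ L(G), so no ε-production is kept.
For each production, add variants omitting each subset of nullable occurrences: S → D S D gives D S D | D S | S D.

S -> op | id op | id | D S D | D S | S D; D -> op | num id S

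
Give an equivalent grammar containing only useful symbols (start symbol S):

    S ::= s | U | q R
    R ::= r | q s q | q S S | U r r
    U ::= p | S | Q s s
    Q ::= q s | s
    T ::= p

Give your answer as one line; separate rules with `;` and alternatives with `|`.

Generating nonterminals: {Q, R, S, T, U}.
Reachable from S after that: {Q, R, S, U}.
Removed useless symbols: {T} and every production mentioning them.

S ::= s | U | q R; R ::= r | q s q | q S S | U r r; U ::= p | S | Q s s; Q ::= q s | s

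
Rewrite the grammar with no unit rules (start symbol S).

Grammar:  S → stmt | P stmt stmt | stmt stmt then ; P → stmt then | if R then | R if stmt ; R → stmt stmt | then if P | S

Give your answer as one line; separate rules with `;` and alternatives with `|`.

Unit pairs: R ⇒* {S}.
For each unit pair (A, B), copy every non-unit production of B to A, then drop all unit productions.

S → stmt | P stmt stmt | stmt stmt then; P → stmt then | if R then | R if stmt; R → stmt | P stmt stmt | stmt stmt then | stmt stmt | then if P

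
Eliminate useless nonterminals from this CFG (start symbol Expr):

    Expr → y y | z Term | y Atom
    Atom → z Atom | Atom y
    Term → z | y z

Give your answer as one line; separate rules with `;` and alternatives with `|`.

Generating nonterminals: {Expr, Term}.
Reachable from Expr after that: {Expr, Term}.
Removed useless symbols: {Atom} and every production mentioning them.

Expr → y y | z Term; Term → z | y z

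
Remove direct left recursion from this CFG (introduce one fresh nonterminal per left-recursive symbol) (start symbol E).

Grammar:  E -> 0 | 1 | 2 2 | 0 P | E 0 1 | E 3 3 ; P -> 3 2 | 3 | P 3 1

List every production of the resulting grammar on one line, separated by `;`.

E, P are directly left-recursive.
For E: α = {0 1, 3 3}, β = {0, 1, 2 2, 0 P}. Rewrite as E → β E' and E' → α E' | ε.
For P: α = {3 1}, β = {3 2, 3}. Rewrite as P → β P' and P' → α P' | ε.

E -> 0 E' | 1 E' | 2 2 E' | 0 P E'; P -> 3 2 P' | 3 P'; E' -> 0 1 E' | 3 3 E' | ε; P' -> 3 1 P' | ε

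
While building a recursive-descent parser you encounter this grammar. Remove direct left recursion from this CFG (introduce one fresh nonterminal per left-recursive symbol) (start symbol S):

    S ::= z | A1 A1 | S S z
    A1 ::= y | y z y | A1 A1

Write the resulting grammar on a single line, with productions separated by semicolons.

S ::= z S' | A1 A1 S'; A1 ::= y A1' | y z y A1'; S' ::= S z S' | ε; A1' ::= A1 A1' | ε

S, A1 are directly left-recursive.
For S: α = {S z}, β = {z, A1 A1}. Rewrite as S → β S' and S' → α S' | ε.
For A1: α = {A1}, β = {y, y z y}. Rewrite as A1 → β A1' and A1' → α A1' | ε.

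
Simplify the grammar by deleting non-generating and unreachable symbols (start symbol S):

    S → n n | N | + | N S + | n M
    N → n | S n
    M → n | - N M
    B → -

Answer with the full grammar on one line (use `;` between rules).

Generating nonterminals: {B, M, N, S}.
Reachable from S after that: {M, N, S}.
Removed useless symbols: {B} and every production mentioning them.

S → n n | N | + | N S + | n M; N → n | S n; M → n | - N M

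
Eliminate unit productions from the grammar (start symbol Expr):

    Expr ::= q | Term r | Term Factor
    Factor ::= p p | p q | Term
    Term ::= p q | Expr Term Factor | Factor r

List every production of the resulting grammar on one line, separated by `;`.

Expr ::= q | Term r | Term Factor; Factor ::= p q | Expr Term Factor | Factor r | p p; Term ::= p q | Expr Term Factor | Factor r

Unit pairs: Factor ⇒* {Term}.
For every A with A ⇒* B via unit rules, add B's non-unit alternatives to A; then delete every rule of the form X → Y.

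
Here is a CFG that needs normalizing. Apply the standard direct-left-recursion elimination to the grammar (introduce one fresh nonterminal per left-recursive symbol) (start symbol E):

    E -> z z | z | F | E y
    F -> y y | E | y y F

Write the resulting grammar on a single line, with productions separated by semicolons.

E -> z z E' | z E' | F E'; F -> y y | E | y y F; E' -> y E' | ε

E is directly left-recursive.
For E: α = {y}, β = {z z, z, F}. Rewrite as E → β E' and E' → α E' | ε.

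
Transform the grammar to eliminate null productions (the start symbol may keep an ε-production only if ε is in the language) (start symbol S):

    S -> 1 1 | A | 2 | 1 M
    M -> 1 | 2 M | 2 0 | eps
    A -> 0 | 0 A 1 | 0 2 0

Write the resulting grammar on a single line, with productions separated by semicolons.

S -> 1 1 | A | 2 | 1 M | 1; M -> 1 | 2 M | 2 | 2 0; A -> 0 | 0 A 1 | 0 2 0

Nullable nonterminals: {M}.
ε ∉ L(G), so no ε-production is kept.
Add the nullable-subset variants: S → 1 M gives 1 M | 1. M → 2 M gives 2 M | 2.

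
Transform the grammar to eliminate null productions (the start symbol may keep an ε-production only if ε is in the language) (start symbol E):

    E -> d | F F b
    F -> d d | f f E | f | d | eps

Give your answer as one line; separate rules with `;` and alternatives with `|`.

E -> d | F F b | F b | b; F -> d d | f f E | f | d

Nullable set = {F}.
ε ∉ L(G), so no ε-production is kept.
For each production, add variants omitting each subset of nullable occurrences: E → F F b gives F F b | F b | b.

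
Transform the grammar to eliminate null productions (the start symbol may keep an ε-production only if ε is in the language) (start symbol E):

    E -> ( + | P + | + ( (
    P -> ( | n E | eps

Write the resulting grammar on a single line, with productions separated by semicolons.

The nullable symbols are {P}.
ε ∉ L(G), so no ε-production is kept.
Expand every rule over subsets of its nullable positions: E → P + gives P + | +.

E -> ( + | P + | + | + ( (; P -> ( | n E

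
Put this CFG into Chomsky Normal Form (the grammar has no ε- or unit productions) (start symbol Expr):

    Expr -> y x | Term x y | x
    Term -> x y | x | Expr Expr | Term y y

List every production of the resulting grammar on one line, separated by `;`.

Expr -> X1 X2 | Term Y1 | x; Term -> X2 X1 | x | Expr Expr | Term Y2; X1 -> y; X2 -> x; Y1 -> X2 X1; Y2 -> X1 X1

Introduce a nonterminal for each terminal appearing in a rule of length ≥ 2: X1 → y, X2 → x.
Binarize each right-hand side of length ≥ 3 by chaining fresh nonterminals (Y1, Y2, …): affected rules were Expr → Term X2 X1; Term → Term X1 X1.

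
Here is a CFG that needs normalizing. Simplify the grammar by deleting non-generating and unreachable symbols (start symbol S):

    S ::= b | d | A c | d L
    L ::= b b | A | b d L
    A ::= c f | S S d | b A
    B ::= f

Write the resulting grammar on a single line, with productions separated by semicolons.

S ::= b | d | A c | d L; L ::= b b | A | b d L; A ::= c f | S S d | b A

Generating nonterminals: {A, B, L, S}.
Reachable from S after that: {A, L, S}.
Removed useless symbols: {B} and every production mentioning them.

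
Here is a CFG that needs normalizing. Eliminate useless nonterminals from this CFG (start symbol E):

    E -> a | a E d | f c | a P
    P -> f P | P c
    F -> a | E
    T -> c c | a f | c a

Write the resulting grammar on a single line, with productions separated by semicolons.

Generating nonterminals: {E, F, T}.
Reachable from E after that: {E}.
Removed useless symbols: {F, P, T} and every production mentioning them.

E -> a | a E d | f c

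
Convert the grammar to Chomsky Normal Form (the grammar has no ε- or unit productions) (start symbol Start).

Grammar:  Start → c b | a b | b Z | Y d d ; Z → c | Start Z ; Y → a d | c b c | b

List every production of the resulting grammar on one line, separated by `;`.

Start → X1 X2 | X3 X2 | X2 Z | Y Y1; Z → c | Start Z; Y → X3 X4 | X1 Y2 | b; X1 → c; X2 → b; X3 → a; X4 → d; Y1 → X4 X4; Y2 → X2 X1

Introduce a nonterminal for each terminal appearing in a rule of length ≥ 2: X1 → c, X2 → b, X3 → a, X4 → d.
Binarize each right-hand side of length ≥ 3 by chaining fresh nonterminals (Y1, Y2, …): affected rules were Start → Y X4 X4; Y → X1 X2 X1.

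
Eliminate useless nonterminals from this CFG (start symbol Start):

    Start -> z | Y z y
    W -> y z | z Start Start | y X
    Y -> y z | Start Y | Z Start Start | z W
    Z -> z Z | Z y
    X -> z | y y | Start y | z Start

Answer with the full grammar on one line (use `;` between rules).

Generating nonterminals: {Start, W, X, Y}.
Reachable from Start after that: {Start, W, X, Y}.
Removed useless symbols: {Z} and every production mentioning them.

Start -> z | Y z y; W -> y z | z Start Start | y X; Y -> y z | Start Y | z W; X -> z | y y | Start y | z Start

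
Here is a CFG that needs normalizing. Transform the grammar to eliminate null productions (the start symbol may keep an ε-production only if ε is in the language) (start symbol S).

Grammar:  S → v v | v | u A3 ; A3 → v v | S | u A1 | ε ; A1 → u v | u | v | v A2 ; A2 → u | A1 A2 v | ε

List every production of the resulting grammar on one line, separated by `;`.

S → v v | v | u A3 | u; A3 → v v | S | u A1; A1 → u v | u | v | v A2; A2 → u | A1 A2 v | A1 v

Nullable set = {A2, A3}.
ε ∉ L(G), so no ε-production is kept.
For each production, add variants omitting each subset of nullable occurrences: S → u A3 gives u A3 | u. A2 → A1 A2 v gives A1 A2 v | A1 v.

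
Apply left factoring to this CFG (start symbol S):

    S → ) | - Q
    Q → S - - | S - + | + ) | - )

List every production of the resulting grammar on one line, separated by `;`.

S → ) | - Q; Q → + ) | - ) | S - Q'; Q' → - | +

Q has alternatives sharing prefix 'S -': factor to Q → S - Q' with Q' → - | +.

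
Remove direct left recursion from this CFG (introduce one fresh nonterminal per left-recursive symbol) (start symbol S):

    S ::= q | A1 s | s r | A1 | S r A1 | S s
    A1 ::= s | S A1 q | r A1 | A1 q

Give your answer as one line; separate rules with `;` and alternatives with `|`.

S ::= q S' | A1 s S' | s r S' | A1 S'; A1 ::= s A1' | S A1 q A1' | r A1 A1'; S' ::= r A1 S' | s S' | ε; A1' ::= q A1' | ε

S, A1 are directly left-recursive.
For S: α = {r A1, s}, β = {q, A1 s, s r, A1}. Rewrite as S → β S' and S' → α S' | ε.
For A1: α = {q}, β = {s, S A1 q, r A1}. Rewrite as A1 → β A1' and A1' → α A1' | ε.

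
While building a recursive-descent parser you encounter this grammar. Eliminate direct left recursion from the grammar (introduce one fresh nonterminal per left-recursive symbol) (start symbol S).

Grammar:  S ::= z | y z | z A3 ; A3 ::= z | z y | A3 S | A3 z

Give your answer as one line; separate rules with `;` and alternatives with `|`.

Directly left-recursive nonterminal: A3.
For A3: α = {S, z}, β = {z, z y}. Rewrite as A3 → β A3' and A3' → α A3' | ε.

S ::= z | y z | z A3; A3 ::= z A3' | z y A3'; A3' ::= S A3' | z A3' | ε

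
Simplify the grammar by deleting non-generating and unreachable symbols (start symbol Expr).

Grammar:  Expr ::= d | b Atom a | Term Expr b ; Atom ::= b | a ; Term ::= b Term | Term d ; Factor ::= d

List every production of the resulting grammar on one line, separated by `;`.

Expr ::= d | b Atom a; Atom ::= b | a

Generating nonterminals: {Atom, Expr, Factor}.
Reachable from Expr after that: {Atom, Expr}.
Removed useless symbols: {Factor, Term} and every production mentioning them.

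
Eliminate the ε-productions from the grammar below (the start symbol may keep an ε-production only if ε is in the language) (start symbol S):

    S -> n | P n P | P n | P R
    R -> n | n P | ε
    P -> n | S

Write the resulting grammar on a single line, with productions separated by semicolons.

Nullable nonterminals: {R}.
ε ∉ L(G), so no ε-production is kept.
Expand every rule over subsets of its nullable positions: S → P R gives P R | P.

S -> n | P n P | P n | P R | P; R -> n | n P; P -> n | S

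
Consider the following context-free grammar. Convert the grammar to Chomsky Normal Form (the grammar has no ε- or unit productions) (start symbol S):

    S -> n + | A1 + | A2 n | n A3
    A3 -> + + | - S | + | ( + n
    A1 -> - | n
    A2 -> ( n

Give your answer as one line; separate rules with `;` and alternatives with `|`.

Introduce a nonterminal for each terminal appearing in a rule of length ≥ 2: X1 → n, X2 → +, X3 → -, X4 → (.
Binarize each right-hand side of length ≥ 3 by chaining fresh nonterminals (Y1, Y2, …): affected rules were A3 → X4 X2 X1.

S -> X1 X2 | A1 X2 | A2 X1 | X1 A3; A3 -> X2 X2 | X3 S | + | X4 Y1; A1 -> - | n; A2 -> X4 X1; X1 -> n; X2 -> +; X3 -> -; X4 -> (; Y1 -> X2 X1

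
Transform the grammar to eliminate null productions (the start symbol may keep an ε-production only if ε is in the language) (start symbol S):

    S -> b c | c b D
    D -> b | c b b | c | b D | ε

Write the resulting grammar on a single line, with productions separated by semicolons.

The nullable symbols are {D}.
ε ∉ L(G), so no ε-production is kept.
For each production, add variants omitting each subset of nullable occurrences: S → c b D gives c b D | c b.

S -> b c | c b D | c b; D -> b | c b b | c | b D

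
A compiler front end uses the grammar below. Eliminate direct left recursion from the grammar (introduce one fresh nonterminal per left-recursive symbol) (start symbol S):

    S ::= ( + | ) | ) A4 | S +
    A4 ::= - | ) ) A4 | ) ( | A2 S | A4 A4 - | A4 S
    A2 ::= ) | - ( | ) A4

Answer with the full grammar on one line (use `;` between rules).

S, A4 are directly left-recursive.
For S: α = {+}, β = {( +, ), ) A4}. Rewrite as S → β S' and S' → α S' | ε.
For A4: α = {A4 -, S}, β = {-, ) ) A4, ) (, A2 S}. Rewrite as A4 → β A4' and A4' → α A4' | ε.

S ::= ( + S' | ) S' | ) A4 S'; A4 ::= - A4' | ) ) A4 A4' | ) ( A4' | A2 S A4'; A2 ::= ) | - ( | ) A4; S' ::= + S' | ε; A4' ::= A4 - A4' | S A4' | ε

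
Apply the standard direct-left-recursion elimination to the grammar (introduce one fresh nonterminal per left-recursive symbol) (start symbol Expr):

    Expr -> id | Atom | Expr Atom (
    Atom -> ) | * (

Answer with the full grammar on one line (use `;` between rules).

Expr -> id Expr1 | Atom Expr1; Atom -> ) | * (; Expr1 -> Atom ( Expr1 | ε

Expr is directly left-recursive.
For Expr: α = {Atom (}, β = {id, Atom}. Rewrite as Expr → β Expr1 and Expr1 → α Expr1 | ε.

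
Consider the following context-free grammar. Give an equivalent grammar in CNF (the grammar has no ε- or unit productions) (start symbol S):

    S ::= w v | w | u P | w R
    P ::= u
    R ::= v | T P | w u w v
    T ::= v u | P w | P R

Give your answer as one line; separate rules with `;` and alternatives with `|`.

S ::= X1 X2 | w | X3 P | X1 R; P ::= u; R ::= v | T P | X1 Y1; T ::= X2 X3 | P X1 | P R; X1 ::= w; X2 ::= v; X3 ::= u; Y1 ::= X3 Y2; Y2 ::= X1 X2

Introduce a nonterminal for each terminal appearing in a rule of length ≥ 2: X1 → w, X2 → v, X3 → u.
Binarize each right-hand side of length ≥ 3 by chaining fresh nonterminals (Y1, Y2, …): affected rules were R → X1 X3 X1 X2.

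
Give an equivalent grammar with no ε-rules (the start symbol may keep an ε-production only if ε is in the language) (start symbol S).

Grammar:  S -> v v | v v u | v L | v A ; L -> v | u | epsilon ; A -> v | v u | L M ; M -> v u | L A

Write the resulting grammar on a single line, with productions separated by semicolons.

Nullable nonterminals: {L}.
ε ∉ L(G), so no ε-production is kept.
Expand every rule over subsets of its nullable positions: S → v L gives v L | v. A → L M gives L M | M. M → L A gives L A | A.

S -> v v | v v u | v L | v | v A; L -> v | u; A -> v | v u | L M | M; M -> v u | L A | A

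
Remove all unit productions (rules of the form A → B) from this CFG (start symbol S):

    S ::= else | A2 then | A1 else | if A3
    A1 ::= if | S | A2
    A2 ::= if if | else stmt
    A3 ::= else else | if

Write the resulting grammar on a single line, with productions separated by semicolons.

S ::= else | A2 then | A1 else | if A3; A1 ::= if if | else stmt | if | else | A2 then | A1 else | if A3; A2 ::= if if | else stmt; A3 ::= else else | if

Unit pairs: A1 ⇒* {A2, S}.
Replace each nonterminal's rules with the union of the non-unit rules of every nonterminal it unit-derives.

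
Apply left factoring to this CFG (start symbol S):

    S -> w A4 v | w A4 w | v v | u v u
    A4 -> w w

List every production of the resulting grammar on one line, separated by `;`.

S has alternatives sharing prefix 'w A4': factor to S → w A4 S' with S' → v | w.

S -> v v | u v u | w A4 S'; A4 -> w w; S' -> v | w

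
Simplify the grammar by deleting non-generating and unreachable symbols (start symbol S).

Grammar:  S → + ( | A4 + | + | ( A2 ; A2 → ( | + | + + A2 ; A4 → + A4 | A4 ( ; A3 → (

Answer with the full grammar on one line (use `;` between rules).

Generating nonterminals: {A2, A3, S}.
Reachable from S after that: {A2, S}.
Removed useless symbols: {A3, A4} and every production mentioning them.

S → + ( | + | ( A2; A2 → ( | + | + + A2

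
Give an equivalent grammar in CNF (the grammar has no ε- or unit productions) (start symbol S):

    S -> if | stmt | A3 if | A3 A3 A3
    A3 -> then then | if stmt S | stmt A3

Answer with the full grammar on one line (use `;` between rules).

Introduce a nonterminal for each terminal appearing in a rule of length ≥ 2: X1 → if, X2 → then, X3 → stmt.
Binarize each right-hand side of length ≥ 3 by chaining fresh nonterminals (Y1, Y2, …): affected rules were S → A3 A3 A3; A3 → X1 X3 S.

S -> if | stmt | A3 X1 | A3 Y1; A3 -> X2 X2 | X1 Y2 | X3 A3; X1 -> if; X2 -> then; X3 -> stmt; Y1 -> A3 A3; Y2 -> X3 S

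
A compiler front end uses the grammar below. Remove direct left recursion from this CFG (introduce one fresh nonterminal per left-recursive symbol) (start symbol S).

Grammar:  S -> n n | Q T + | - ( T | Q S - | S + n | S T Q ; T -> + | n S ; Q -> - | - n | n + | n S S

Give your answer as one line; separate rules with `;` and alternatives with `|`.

S -> n n S' | Q T + S' | - ( T S' | Q S - S'; T -> + | n S; Q -> - | - n | n + | n S S; S' -> + n S' | T Q S' | ε

Left recursion appears on S.
For S: α = {+ n, T Q}, β = {n n, Q T +, - ( T, Q S -}. Rewrite as S → β S' and S' → α S' | ε.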